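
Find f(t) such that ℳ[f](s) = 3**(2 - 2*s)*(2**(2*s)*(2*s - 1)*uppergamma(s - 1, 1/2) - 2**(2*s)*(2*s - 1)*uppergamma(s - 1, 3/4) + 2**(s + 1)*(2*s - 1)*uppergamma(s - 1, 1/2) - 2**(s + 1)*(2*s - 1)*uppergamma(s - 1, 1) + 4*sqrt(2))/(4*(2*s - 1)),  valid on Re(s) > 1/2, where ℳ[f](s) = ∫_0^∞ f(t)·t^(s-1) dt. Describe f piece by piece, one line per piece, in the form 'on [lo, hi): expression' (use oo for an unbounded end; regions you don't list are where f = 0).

on [0, 1/9): 3*sqrt(2)/(2*sqrt(t))
on [1/9, 2/9): exp(-9*t/2)/t
on [2/9, 1/3): exp(-9*t/4)/t

undo the shared t-power: 3*sqrt(2)*sqrt(t)/2 on [0, 1/9); exp(-9*t/2) on [1/9, 2/9); exp(-9*t/4) on [2/9, 1/3)
strip the common scale on t: sqrt(6)*sqrt(t)/2 on [0, 1/3); exp(-3*t/2) on [1/3, 2/3); exp(-3*t/4) on [2/3, 1)
undo the common scale on t: sqrt(t) on [0, 1/2); exp(-t) on [1/2, 1); exp(-t/2) on [1, 3/2)
summing 3 kernel integrals split by 1/9, 2/9 yields ℳ[f](s)
∫ over [0, 1/9) of 3*sqrt(2)/(2*sqrt(t))·t^(s-1) joins the sum
∫ exp(-9*t/2)/t·t^(s-1) over [1/9, 2/9)
on [2/9, 1/3) integrate f = exp(-9*t/4)/t against the kernel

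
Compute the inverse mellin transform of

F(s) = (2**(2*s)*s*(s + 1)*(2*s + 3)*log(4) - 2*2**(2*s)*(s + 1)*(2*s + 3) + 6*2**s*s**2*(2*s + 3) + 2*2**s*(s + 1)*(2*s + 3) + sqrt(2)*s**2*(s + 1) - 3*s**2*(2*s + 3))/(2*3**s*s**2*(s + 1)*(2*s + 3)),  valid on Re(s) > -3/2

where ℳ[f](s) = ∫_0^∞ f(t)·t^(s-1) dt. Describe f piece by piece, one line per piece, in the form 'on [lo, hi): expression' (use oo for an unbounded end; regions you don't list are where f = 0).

on [0, 1/3): 3*sqrt(6)*t**(3/2)/4
on [1/3, 2/3): 9*t/2
on [2/3, 4/3): log(3*t/2)

remove the common scale on t first: t**(3/2) on [0, 1/2); 3*t on [1/2, 1); log(t) on [1, 2)
f breaks at 1/3, 2/3 into 3 integrals to sum
on [0, 1/3): add ∫ 3*sqrt(6)*t**(3/2)/4·t^(s-1) dt
on [1/3, 2/3) integrate f = 9*t/2 against the kernel
the [2/3, 4/3) slice contributes ∫ log(3*t/2)·t^(s-1) dt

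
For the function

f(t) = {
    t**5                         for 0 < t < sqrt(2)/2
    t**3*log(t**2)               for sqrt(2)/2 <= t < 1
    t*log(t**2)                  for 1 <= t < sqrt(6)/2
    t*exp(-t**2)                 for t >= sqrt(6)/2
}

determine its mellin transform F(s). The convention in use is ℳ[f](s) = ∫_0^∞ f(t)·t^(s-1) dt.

2**(-s/2 - 5/2)*(2**(s/2 + 3/2)*(s + 1)**2*(s + 5)*(4*s + (s + 1)**2 + 8)*uppergamma(s/2 + 1/2, 3/2) + 2**(s/2 + 7/2)*(-s - 5)*(s + 1)**2 + 2**(s/2 + 7/2)*(s + 5)*(4*s + (s + 1)**2 + 8) + 3**(s/2 + 1/2)*(s + 1)*(s + 5)*(-4*log(2) + 4*log(3))*(4*s + (s + 1)**2 + 8) - 8*3**(s/2 + 1/2)*(s + 5)*(4*s + (s + 1)**2 + 8) + (s + 1)**3*(s + 5)*log(4) + 4*(s + 1)**2*(s + 5)*log(2) + (s + 1)**2*(4*s + 20) + (s + 1)**2*(4*s + (s + 1)**2 + 8))/((s + 1)**2*(s + 5)*(4*s + (s + 1)**2 + 8))
  Re(s) > -5

strip the power substitution: t**(5/2) on [0, 1/2); t**(3/2)*log(t) on [1/2, 1); sqrt(t)*log(t) on [1, 3/2); …
invert the shared t-power to get t**2 on [0, 1/2); t*log(t) on [1/2, 1); log(t) on [1, 3/2); …
breakpoints sqrt(2)/2, 1, sqrt(6)/2: one integral from each of the 4 segments
segment [0, sqrt(2)/2) carries t**5; integrate it
piece [sqrt(2)/2, 1): integrate t**3*log(t**2) against the kernel
[1, sqrt(6)/2) adds the kernel integral of t*log(t**2)
∫ t*exp(-t**2)·t^(s-1) over [sqrt(6)/2, ∞)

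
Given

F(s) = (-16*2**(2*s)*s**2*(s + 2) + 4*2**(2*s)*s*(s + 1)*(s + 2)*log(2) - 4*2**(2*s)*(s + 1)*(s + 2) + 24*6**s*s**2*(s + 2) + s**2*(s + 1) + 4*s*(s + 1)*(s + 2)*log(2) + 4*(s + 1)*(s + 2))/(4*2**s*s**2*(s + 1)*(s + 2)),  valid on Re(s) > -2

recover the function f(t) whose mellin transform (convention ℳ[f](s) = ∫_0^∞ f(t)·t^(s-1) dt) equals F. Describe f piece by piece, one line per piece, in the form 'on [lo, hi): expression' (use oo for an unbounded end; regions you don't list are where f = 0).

on [0, 1/2): t**2
on [1/2, 2): log(t)
on [2, 3): 2*t

split f at 1/2, 2: ℳ[f](s) collects 3 kernel integrals
the [0, 1/2) slice contributes ∫ t**2·t^(s-1) dt
on [1/2, 2) integrate f = log(t) against the kernel
segment 2 to 3 holds 2*t; add its integral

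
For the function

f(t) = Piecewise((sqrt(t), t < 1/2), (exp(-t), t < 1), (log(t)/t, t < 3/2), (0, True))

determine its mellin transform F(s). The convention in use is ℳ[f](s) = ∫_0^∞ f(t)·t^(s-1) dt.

slice at 1/2, 1, transform all 3 pieces, and sum them
on [0, 1/2) integrate f = sqrt(t) against the kernel
over [1/2, 1), the kernel integral of exp(-t) enters the sum
on [1, 3/2): add ∫ log(t)/t·t^(s-1) dt

(3*2**s*(2*s + 1)*(s**2 - 2*s + 1)*uppergamma(s, 1/2) - 3*2**s*(2*s + 1)*(s**2 - 2*s + 1)*uppergamma(s, 1) + 3*2**s*(2*s + 1) + 3**s*s*(2*s + 1)*(-2*log(2) + 2*log(3)) - 2*3**s*(2*s + 1) + 3**s*(2*s + 1)*(-2*log(3) + 2*log(2)) + 3*sqrt(2)*(s**2 - 2*s + 1))/(3*2**s*(2*s + 1)*(s**2 - 2*s + 1))
  Re(s) > -1/2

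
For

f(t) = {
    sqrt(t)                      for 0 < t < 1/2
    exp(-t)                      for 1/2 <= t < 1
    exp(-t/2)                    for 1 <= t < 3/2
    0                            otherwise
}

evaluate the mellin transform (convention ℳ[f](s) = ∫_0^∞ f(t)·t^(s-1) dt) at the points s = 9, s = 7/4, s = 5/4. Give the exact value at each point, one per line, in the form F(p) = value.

cuts at 1/2, 1: linearity sums the 3 kernel integrals
∫ over [0, 1/2) of sqrt(t)·t^(s-1) joins the sum
on [1/2, 1) integrate f = exp(-t) against the kernel
on [1, 3/2): add ∫ exp(-t/2)·t^(s-1) dt

F(9) = -5593984641*exp(-3/4)/128 - 109601*exp(-1) + sqrt(2)/9728 + 8730218097*exp(-1/2)/256
F(7/4) = -2*2**(3/4)*uppergamma(7/4, 3/4) - uppergamma(7/4, 1) + 2**(3/4)/18 + uppergamma(7/4, 1/2) + 2*2**(3/4)*uppergamma(7/4, 1/2)
F(5/4) = -2*2**(1/4)*uppergamma(5/4, 3/4) - uppergamma(5/4, 1) + 2**(1/4)/7 + uppergamma(5/4, 1/2) + 2*2**(1/4)*uppergamma(5/4, 1/2)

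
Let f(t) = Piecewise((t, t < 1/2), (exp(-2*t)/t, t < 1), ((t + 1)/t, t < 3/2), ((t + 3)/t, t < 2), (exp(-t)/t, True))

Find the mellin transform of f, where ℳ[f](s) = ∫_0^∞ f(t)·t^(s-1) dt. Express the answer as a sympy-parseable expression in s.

(6*2**s*s*(s - 1)*(s + 1)*uppergamma(s - 1, 2) - 12*2**s*(s - 1)*(s + 1) - 6*2**s*(s + 1) - 8*3**s*(s - 1)*(s + 1) - 8*3**s*(s + 1) + 15*4**s*(s - 1)*(s + 1) + 9*4**s*(s + 1) + 12*s*(s - 1)*(s + 1)*uppergamma(s - 1, 1) - 12*s*(s - 1)*(s + 1)*uppergamma(s - 1, 2) + 3*s*(s - 1))/(6*2**s*s*(s - 1)*(s + 1))
  Re(s) > -1

back out the shared t-power: t**2 on [0, 1/2); exp(-2*t) on [1/2, 1); t + 1 on [1, 3/2); …
summing 5 kernel integrals split by 1/2, 1, 3/2, 2 yields ℳ[f](s)
the [0, 1/2) slice contributes ∫ t·t^(s-1) dt
over [1/2, 1), the kernel integral of exp(-2*t)/t enters the sum
∫ (t + 1)/t·t^(s-1) over [1, 3/2)
segment 3/2 to 2 holds (t + 3)/t; add its integral
∫ over [2, ∞) of exp(-t)/t·t^(s-1) joins the sum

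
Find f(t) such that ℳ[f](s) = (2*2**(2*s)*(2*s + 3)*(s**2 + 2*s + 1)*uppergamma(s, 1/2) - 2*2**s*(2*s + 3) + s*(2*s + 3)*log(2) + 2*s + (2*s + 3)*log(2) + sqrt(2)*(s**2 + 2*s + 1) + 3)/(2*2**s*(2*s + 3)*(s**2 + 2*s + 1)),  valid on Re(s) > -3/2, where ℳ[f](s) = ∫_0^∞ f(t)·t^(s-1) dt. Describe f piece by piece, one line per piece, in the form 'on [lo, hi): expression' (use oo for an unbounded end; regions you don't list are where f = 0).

on [0, 1/2): t**(3/2)
on [1/2, 1): t*log(t)
on [1, oo): exp(-t/2)

f breaks at 1/2, 1 into 3 integrals to sum
on [0, 1/2): add ∫ t**(3/2)·t^(s-1) dt
for t in [1/2, 1): the term is ∫ t*log(t)·t^(s-1)
∫ exp(-t/2)·t^(s-1) over [1, ∞)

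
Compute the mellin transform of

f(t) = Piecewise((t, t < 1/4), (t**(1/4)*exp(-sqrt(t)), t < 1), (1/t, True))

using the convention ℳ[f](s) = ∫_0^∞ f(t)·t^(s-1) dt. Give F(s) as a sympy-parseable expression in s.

peel off the power substitution: t**2 on [0, 1/2); sqrt(t)*exp(-t) on [1/2, 1); t**(-2) on [1, ∞)
the shared t-power comes off first: t**(3/2) on [0, 1/2); exp(-t) on [1/2, 1); t**(-5/2) on [1, ∞)
cuts at 1/4, 1: linearity sums the 3 kernel integrals
on [0, 1/4): add ∫ t·t^(s-1) dt
between 1/4 and 1 the integrand is t**(1/4)*exp(-sqrt(t))·t^(s-1)
segment 1 to ∞ holds 1/t; add its integral

(2*s**2*uppergamma(2*s + 1/2, 1/2) - 2*s**2*uppergamma(2*s + 1/2, 1) - s - 2*uppergamma(2*s + 1/2, 1/2) + 2*uppergamma(2*s + 1/2, 1) - 1 + s/(4*4**s) - 1/(4*4**s))/(s**2 - 1)
  -1 < Re(s) < 1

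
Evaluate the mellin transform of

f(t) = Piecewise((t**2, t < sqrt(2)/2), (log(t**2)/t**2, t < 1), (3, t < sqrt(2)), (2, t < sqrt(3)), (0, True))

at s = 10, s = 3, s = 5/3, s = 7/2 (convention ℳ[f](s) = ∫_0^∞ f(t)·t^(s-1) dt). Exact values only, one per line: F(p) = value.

F(10) = log(2)/128 + 79061/1536
F(3) = sqrt(2)*(-180*sqrt(2) + 60*log(2) + 203 + 120*sqrt(6))/120
F(5/3) = -99/5 - 3*2**(1/6)*log(2) + 3*2**(5/6)/5 + 6*3**(5/6)/5 + 795*2**(1/6)/44
F(7/2) = 2**(1/4)*(-2420*2**(3/4) + 924*log(2) + 1295 + 1584*sqrt(2) + 2376*6**(3/4))/2772

peel off the power substitution: t on [0, 1/2); log(t)/t on [1/2, 1); 3 on [1, 2); …
along the cuts sqrt(2)/2, 1, sqrt(2), ℳ[f](s) splits into 4 integrals
piece [0, sqrt(2)/2): integrate t**2 against the kernel
over [sqrt(2)/2, 1), the kernel integral of log(t**2)/t**2 enters the sum
on [1, sqrt(2)) integrate f = 3 against the kernel
segment [sqrt(2), sqrt(3)) carries 2; integrate it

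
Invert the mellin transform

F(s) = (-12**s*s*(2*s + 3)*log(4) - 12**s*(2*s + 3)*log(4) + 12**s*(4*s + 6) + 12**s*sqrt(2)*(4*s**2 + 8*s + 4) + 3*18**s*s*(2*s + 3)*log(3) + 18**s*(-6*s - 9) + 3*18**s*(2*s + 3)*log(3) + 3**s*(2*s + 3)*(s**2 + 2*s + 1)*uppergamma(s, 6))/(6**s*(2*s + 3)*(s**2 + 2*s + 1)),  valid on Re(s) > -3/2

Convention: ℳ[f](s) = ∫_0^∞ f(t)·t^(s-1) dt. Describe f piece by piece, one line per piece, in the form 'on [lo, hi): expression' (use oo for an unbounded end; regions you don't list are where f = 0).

the 3 pieces separated at 2, 3 each add one integral
[0, 2) adds the kernel integral of t**(3/2)
piece [2, 3): integrate t*log(t) against the kernel
piece [3, ∞): integrate exp(-2*t) against the kernel

on [0, 2): t**(3/2)
on [2, 3): t*log(t)
on [3, oo): exp(-2*t)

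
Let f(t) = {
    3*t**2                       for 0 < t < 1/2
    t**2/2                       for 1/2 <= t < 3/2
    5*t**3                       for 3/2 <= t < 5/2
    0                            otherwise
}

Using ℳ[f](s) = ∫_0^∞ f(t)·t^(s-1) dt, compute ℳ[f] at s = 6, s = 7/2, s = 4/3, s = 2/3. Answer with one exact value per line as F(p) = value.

F(6) = 38698387/18432
F(7/2) = -4617*sqrt(6)/1144 + 5*sqrt(2)/704 + 78125*sqrt(10)/832
F(4/3) = 3*2**(2/3)*(-3699*3**(1/3) + 65 + 31250*5**(1/3))/4160
F(2/3) = 3*2**(1/3)*(-981*3**(2/3) + 55 + 5000*5**(2/3))/1408

summing 3 kernel integrals split by 1/2, 3/2 yields ℳ[f](s)
over [0, 1/2), the kernel integral of 3*t**2 enters the sum
∫ t**2/2·t^(s-1) over [1/2, 3/2)
on [3/2, 5/2): add ∫ 5*t**3·t^(s-1) dt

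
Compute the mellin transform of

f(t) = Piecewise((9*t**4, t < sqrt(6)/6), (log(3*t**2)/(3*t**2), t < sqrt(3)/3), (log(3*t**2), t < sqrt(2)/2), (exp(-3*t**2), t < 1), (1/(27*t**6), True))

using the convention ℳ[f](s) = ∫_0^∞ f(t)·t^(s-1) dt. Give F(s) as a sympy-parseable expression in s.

(27*2**(s/2)*s**2*(s/2 - 3)*(s/2 + 2)*(s**2/4 - s + 1)*uppergamma(s/2, 3/2) - 27*2**(s/2)*s**2*(s/2 - 3)*(s/2 + 2)*(s**2/4 - s + 1)*uppergamma(s/2, 3) - 27*2**(s/2)*s**2*(s/2 - 3)*(s/2 + 2) + 108*2**(s/2)*(s/2 - 3)*(s/2 + 2)*(s**2/4 - s + 1) - 54*3**(s/2)*s*(s/2 - 3)*(s/2 + 2)*(s**2/4 - s + 1)*log(2) + 54*3**(s/2)*s*(s/2 - 3)*(s/2 + 2)*(s**2/4 - s + 1)*log(3) - 108*3**(s/2)*(s/2 - 3)*(s/2 + 2)*(s**2/4 - s + 1) - 6**(s/2)*s**2*(s/2 + 2)*(s**2/4 - s + 1) + 27*s**3*(s/2 - 3)*(s/2 + 2)*log(2) - 54*s**2*(s/2 - 3)*(s/2 + 2)*log(2) + 54*s**2*(s/2 - 3)*(s/2 + 2) + 27*s**2*(s/2 - 3)*(s**2/4 - s + 1)/4)/(54*6**(s/2)*s**2*(s/2 - 3)*(s/2 + 2)*(s**2/4 - s + 1))
  -4 < Re(s) < 6

invert the power substitution to get 9*t**2 on [0, 1/6); log(3*t)/(3*t) on [1/6, 1/3); log(3*t) on [1/3, 1/2); …
strip the common scale on t: t**2 on [0, 1/2); log(t)/t on [1/2, 1); log(t) on [1, 3/2); …
integrate the 5 segments split at sqrt(6)/6, sqrt(3)/3, sqrt(2)/2, 1, then add the results
the [0, sqrt(6)/6) slice contributes ∫ 9*t**4·t^(s-1) dt
for t in [sqrt(6)/6, sqrt(3)/3): the term is ∫ log(3*t**2)/(3*t**2)·t^(s-1)
piece [sqrt(3)/3, sqrt(2)/2): integrate log(3*t**2) against the kernel
piece [sqrt(2)/2, 1): integrate exp(-3*t**2) against the kernel
segment [1, ∞) carries 1/(27*t**6); integrate it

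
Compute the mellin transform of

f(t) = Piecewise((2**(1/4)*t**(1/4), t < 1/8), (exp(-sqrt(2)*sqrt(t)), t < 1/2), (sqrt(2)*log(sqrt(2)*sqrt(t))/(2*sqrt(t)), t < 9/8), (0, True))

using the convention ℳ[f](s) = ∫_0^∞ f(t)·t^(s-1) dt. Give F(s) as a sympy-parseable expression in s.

invert the common scale on t to get t**(1/4) on [0, 1/4); exp(-sqrt(t)) on [1/4, 1); log(sqrt(t))/sqrt(t) on [1, 9/4)
reversing the power substitution: sqrt(t) on [0, 1/2); exp(-t) on [1/2, 1); log(t)/t on [1, 3/2)
decompose at 1/8, 1/2; ℳ[f](s) sums the 3 pieces' integrals
segment [0, 1/8) carries 2**(1/4)*t**(1/4); integrate it
over [1/8, 1/2), the kernel integral of exp(-sqrt(2)*sqrt(t)) enters the sum
for t in [1/2, 9/8): the term is ∫ sqrt(2)*log(sqrt(2)*sqrt(t))/(2*sqrt(t))·t^(s-1)

2**(1 - 3*s)*(4**s*(4*s + 1)*(4*s**2 - 4*s + 1)*uppergamma(2*s, 1/2) - 4**s*(4*s + 1)*(4*s**2 - 4*s + 1)*uppergamma(2*s, 1) + 4**s*(12*s + 3)/3 + 9**s*s*(4*s + 1)*(-4*log(2) + 4*log(3))/3 + 9**s*(-8*s - 2)/3 + 9**s*(4*s + 1)*(-2*log(3) + 2*log(2))/3 + sqrt(2)*(12*s**2 - 12*s + 3)/3)/((4*s + 1)*(4*s**2 - 4*s + 1))
  Re(s) > -1/4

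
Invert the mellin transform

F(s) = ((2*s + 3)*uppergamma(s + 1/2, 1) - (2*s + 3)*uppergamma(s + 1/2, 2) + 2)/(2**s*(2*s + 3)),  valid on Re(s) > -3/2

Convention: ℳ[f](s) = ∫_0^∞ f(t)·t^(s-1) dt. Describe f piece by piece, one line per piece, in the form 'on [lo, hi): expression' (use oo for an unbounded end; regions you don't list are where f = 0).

invert the common scale on t to get t**(3/2) on [0, 1); sqrt(t)*exp(-t) on [1, 2)
strip the shared t-power: t on [0, 1); exp(-t) on [1, 2)
along the cuts 1/2, ℳ[f](s) splits into 2 integrals
∫ over [0, 1/2) of 2*sqrt(2)*t**(3/2)·t^(s-1) joins the sum
∫ over [1/2, 1) of sqrt(2)*sqrt(t)*exp(-2*t)·t^(s-1) joins the sum

on [0, 1/2): 2*sqrt(2)*t**(3/2)
on [1/2, 1): sqrt(2)*sqrt(t)*exp(-2*t)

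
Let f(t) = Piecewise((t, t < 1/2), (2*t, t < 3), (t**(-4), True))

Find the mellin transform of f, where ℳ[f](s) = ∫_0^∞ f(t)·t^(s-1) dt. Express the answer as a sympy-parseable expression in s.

(970*6**s*s - 3890*6**s - 81*s + 324)/(162*2**s*(s**2 - 3*s - 4))
  -1 < Re(s) < 4

breakpoints 1/2, 3: one integral from each of the 3 segments
on [0, 1/2): add ∫ t·t^(s-1) dt
∫ over [1/2, 3) of 2*t·t^(s-1) joins the sum
over [3, ∞), the kernel integral of t**(-4) enters the sum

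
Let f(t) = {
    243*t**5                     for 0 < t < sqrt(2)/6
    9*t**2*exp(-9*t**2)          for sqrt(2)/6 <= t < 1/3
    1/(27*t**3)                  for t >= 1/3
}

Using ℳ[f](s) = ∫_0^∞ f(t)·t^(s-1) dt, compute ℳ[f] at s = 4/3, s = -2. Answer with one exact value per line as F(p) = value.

undo the common scale on t: t**5 on [0, sqrt(2)/2); t**2*exp(-t**2) on [sqrt(2)/2, 1); t**(-3) on [1, ∞)
the shared t-power comes off first: t**3 on [0, sqrt(2)/2); exp(-t**2) on [sqrt(2)/2, 1); t**(-5) on [1, ∞)
strip the power substitution: t**(3/2) on [0, 1/2); exp(-t) on [1/2, 1); t**(-5/2) on [1, ∞)
summing 3 kernel integrals split by sqrt(2)/6, 1/3 yields ℳ[f](s)
on [0, sqrt(2)/6): add ∫ 243*t**5·t^(s-1) dt
∫ over [sqrt(2)/6, 1/3) of 9*t**2*exp(-9*t**2)·t^(s-1) joins the sum
segment [1/3, ∞) carries 1/(27*t**3); integrate it

F(4/3) = 3**(2/3)*(-760*uppergamma(5/3, 1) + 15*2**(5/6) + 760*uppergamma(5/3, 1/2) + 912)/13680
F(-2) = 9*Ei(-1)/2 + 3*sqrt(2)/4 + 9/5 - 9*Ei(-1/2)/2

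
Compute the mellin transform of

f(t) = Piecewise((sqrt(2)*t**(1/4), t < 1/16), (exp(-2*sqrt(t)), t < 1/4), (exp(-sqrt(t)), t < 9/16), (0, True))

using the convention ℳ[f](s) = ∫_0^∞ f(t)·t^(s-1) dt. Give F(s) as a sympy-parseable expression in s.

peel off the common scale on t: 2**(1/4)*t**(1/4) on [0, 1/8); exp(-sqrt(2)*sqrt(t)) on [1/8, 1/2); exp(-sqrt(2)*sqrt(t)/2) on [1/2, 9/8)
remove the common scale on t first: t**(1/4) on [0, 1/4); exp(-sqrt(t)) on [1/4, 1); exp(-sqrt(t)/2) on [1, 9/4)
back out the power substitution: sqrt(t) on [0, 1/2); exp(-t) on [1/2, 1); exp(-t/2) on [1, 3/2)
cuts at 1/16, 1/4: linearity sums the 3 kernel integrals
segment 0 to 1/16 holds sqrt(2)*t**(1/4); add its integral
segment 1/16 to 1/4 holds exp(-2*sqrt(t)); add its integral
the [1/4, 9/16) slice contributes ∫ exp(-sqrt(t))·t^(s-1) dt

2**(1 - 4*s)*(16**s*(4*s + 1)*uppergamma(2*s, 1/2) - 16**s*(4*s + 1)*uppergamma(2*s, 3/4) + 4**s*(4*s + 1)*uppergamma(2*s, 1/2) - 4**s*(4*s + 1)*uppergamma(2*s, 1) + sqrt(2))/(4*s + 1)
  Re(s) > -1/4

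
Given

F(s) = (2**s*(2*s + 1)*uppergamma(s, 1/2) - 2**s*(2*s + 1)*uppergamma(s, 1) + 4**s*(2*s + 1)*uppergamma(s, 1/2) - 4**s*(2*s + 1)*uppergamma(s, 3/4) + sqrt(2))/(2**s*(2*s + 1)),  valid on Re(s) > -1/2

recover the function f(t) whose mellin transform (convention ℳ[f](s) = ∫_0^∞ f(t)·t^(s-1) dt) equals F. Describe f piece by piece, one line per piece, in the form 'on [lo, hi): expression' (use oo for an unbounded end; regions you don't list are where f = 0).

on [0, 1/2): sqrt(t)
on [1/2, 1): exp(-t)
on [1, 3/2): exp(-t/2)

the 3 pieces separated at 1/2, 1 each add one integral
∫ over [0, 1/2) of sqrt(t)·t^(s-1) joins the sum
∫ exp(-t)·t^(s-1) over [1/2, 1)
segment 1 to 3/2 holds exp(-t/2); add its integral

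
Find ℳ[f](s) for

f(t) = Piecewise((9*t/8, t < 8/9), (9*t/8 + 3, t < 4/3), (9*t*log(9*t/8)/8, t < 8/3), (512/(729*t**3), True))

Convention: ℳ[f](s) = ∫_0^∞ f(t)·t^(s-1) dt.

peel off the common scale on t: 3*t/4 on [0, 4/3); 3*t/4 + 3 on [4/3, 2); 3*t*log(3*t/4)/4 on [2, 4); …
reversing the common scale on t: t/2 on [0, 2); t/2 + 3 on [2, 3); t*log(t/2)/2 on [3, 6); …
peel off the common scale on t: t on [0, 1); t + 3 on [1, 3/2); t*log(t) on [3/2, 3); …
along the cuts 8/9, 4/3, 8/3, ℳ[f](s) splits into 4 integrals
segment [0, 8/9) carries 9*t/8; integrate it
on [8/9, 4/3): add ∫ (9*t/8 + 3)·t^(s-1) dt
segment 4/3 to 8/3 holds 9*t*log(9*t/8)/8; add its integral
over [8/3, ∞), the kernel integral of 512/(729*t**3) enters the sum

(-162*2**s*s*(s - 3)*(s**2 + 2*s + 1) - 162*2**s*(s - 3)*(s**2 + 2*s + 1) - 81*3**s*s**2*(s - 3)*(s + 1)*log(3) + 81*3**s*s**2*(s - 3)*(s + 1)*log(2) - 81*3**s*s*(s - 3)*(s + 1)*log(3) + 81*3**s*s*(s - 3)*(s + 1)*log(2) + 81*3**s*s*(s - 3)*(s + 1) + 243*3**s*s*(s - 3)*(s**2 + 2*s + 1) + 162*3**s*(s - 3)*(s**2 + 2*s + 1) + 162*6**s*s**2*(s - 3)*(s + 1)*log(3) - 162*6**s*s*(s - 3)*(s + 1) + 162*6**s*s*(s - 3)*(s + 1)*log(3) - 2*6**s*s*(s + 1)*(s**2 + 2*s + 1))/(54*(3/2)**(2*s)*s*(s - 3)*(s + 1)*(s**2 + 2*s + 1))
  -1 < Re(s) < 3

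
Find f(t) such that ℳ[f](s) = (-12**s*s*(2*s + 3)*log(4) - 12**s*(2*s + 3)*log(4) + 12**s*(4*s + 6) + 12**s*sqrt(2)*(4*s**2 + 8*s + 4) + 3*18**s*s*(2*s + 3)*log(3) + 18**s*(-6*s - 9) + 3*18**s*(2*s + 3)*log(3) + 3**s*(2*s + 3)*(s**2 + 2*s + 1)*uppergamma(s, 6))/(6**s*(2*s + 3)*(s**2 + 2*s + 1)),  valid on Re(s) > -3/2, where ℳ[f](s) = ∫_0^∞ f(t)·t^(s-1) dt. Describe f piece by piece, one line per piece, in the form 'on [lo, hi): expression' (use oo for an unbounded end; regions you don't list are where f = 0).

on [0, 2): t**(3/2)
on [2, 3): t*log(t)
on [3, oo): exp(-2*t)

integrate the 3 segments split at 2, 3, then add the results
on [0, 2) integrate f = t**(3/2) against the kernel
the [2, 3) slice contributes ∫ t*log(t)·t^(s-1) dt
on [3, ∞) integrate f = exp(-2*t) against the kernel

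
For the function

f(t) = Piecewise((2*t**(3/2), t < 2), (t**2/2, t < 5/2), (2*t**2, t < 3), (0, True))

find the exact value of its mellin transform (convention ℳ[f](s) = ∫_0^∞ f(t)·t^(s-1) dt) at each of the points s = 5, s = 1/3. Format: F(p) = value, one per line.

F(5) = 256*sqrt(2)/13 + 868985/1792
F(1/3) = -225*2**(2/3)*5**(1/3)/112 - 6*2**(1/3)/7 + 24*2**(5/6)/11 + 54*3**(1/3)/7

cuts at 2, 5/2: linearity sums the 3 kernel integrals
on [0, 2) integrate f = 2*t**(3/2) against the kernel
piece [2, 5/2): integrate t**2/2 against the kernel
between 5/2 and 3 the integrand is 2*t**2·t^(s-1)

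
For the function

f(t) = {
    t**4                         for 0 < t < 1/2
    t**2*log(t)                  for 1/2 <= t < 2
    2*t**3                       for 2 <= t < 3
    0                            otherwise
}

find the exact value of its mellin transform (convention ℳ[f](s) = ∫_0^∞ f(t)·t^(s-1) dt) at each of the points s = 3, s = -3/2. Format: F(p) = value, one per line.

back out the shared t-power: t**2 on [0, 1/2); log(t) on [1/2, 2); 2*t on [2, 3)
split f at 1/2, 2: ℳ[f](s) collects 3 kernel integrals
segment 0 to 1/2 holds t**4; add its integral
segment 1/2 to 2 holds t**2*log(t); add its integral
for t in [2, 3): the term is ∫ 2*t**3·t^(s-1)

F(3) = 205*log(2)/32 + 14810143/67200
F(-3/2) = sqrt(2)*(-277 + 180*log(2) + 120*sqrt(6))/60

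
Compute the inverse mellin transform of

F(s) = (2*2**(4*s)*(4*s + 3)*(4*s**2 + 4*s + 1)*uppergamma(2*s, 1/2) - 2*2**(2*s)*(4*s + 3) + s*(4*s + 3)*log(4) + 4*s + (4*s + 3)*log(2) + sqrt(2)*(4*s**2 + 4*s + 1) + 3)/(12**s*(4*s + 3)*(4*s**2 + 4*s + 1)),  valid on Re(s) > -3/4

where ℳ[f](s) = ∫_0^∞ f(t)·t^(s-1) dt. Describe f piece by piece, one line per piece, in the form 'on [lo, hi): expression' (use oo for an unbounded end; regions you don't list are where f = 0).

back out the common scale on t: t**(3/4) on [0, 1/4); sqrt(t)*log(sqrt(t)) on [1/4, 1); exp(-sqrt(t)/2) on [1, ∞)
undo the power substitution: t**(3/2) on [0, 1/2); t*log(t) on [1/2, 1); exp(-t/2) on [1, ∞)
linearity at 1/12, 1/3 turns ℳ[f](s) into 3 summed integrals
for t in [0, 1/12): the term is ∫ 3**(3/4)*t**(3/4)·t^(s-1)
piece [1/12, 1/3): integrate sqrt(3)*sqrt(t)*log(sqrt(3)*sqrt(t)) against the kernel
piece [1/3, ∞): integrate exp(-sqrt(3)*sqrt(t)/2) against the kernel

on [0, 1/12): 3**(3/4)*t**(3/4)
on [1/12, 1/3): sqrt(3)*sqrt(t)*log(sqrt(3)*sqrt(t))
on [1/3, oo): exp(-sqrt(3)*sqrt(t)/2)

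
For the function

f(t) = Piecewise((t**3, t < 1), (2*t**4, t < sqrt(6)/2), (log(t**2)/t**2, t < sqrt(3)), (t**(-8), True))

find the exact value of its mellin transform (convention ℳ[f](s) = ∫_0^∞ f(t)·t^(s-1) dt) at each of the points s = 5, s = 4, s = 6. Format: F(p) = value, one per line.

invert the power substitution to get t**(3/2) on [0, 1); 2*t**2 on [1, 3/2); log(t)/t on [3/2, 3); …
f breaks at 1, sqrt(6)/2, sqrt(3) into 4 integrals to sum
for t in [0, 1): the term is ∫ t**3·t^(s-1)
for t in [1, sqrt(6)/2): the term is ∫ 2*t**4·t^(s-1)
[sqrt(6)/2, sqrt(3)) adds the kernel integral of log(t**2)/t**2
over [sqrt(3), ∞), the kernel integral of t**(-8) enters the sum

F(5) = -17*sqrt(3)/27 - 7/72 + log(2**(sqrt(6)/4)*3**(-sqrt(6)/4 + sqrt(3))) + 35*sqrt(6)/48
F(4) = 1759/4032 + log(6**(3/4))
F(6) = 271/360 + log(3*90699264**(1/16))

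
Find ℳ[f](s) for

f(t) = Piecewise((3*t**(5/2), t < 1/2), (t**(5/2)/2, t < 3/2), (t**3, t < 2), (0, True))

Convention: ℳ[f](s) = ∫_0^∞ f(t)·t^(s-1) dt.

(64*2**s*(2*s + 5) + 5*2**(1/2 - s)*(s + 3) - 27*(3/2)**s*(2*s + 5) + 18*(3/2)**(s + 1/2)*(s + 3))/(8*(s + 3)*(2*s + 5))
  Re(s) > -5/2

split f at 1/2, 3/2: ℳ[f](s) collects 3 kernel integrals
on [0, 1/2) integrate f = 3*t**(5/2) against the kernel
for t in [1/2, 3/2): the term is ∫ t**(5/2)/2·t^(s-1)
∫ t**3·t^(s-1) over [3/2, 2)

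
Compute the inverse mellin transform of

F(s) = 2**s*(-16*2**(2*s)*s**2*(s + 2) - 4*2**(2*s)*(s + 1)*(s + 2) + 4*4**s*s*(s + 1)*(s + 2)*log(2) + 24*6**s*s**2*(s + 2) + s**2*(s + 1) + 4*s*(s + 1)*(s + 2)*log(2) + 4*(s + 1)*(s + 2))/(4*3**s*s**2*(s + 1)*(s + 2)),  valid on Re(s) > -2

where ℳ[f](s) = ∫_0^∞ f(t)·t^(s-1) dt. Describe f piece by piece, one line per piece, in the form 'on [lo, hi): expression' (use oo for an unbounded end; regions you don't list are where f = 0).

on [0, 2/3): 9*t**2/16
on [2/3, 8/3): log(3*t/4)
on [8/3, 4): 3*t/2

strip the common scale on t: 9*t**2/4 on [0, 1/3); log(3*t/2) on [1/3, 4/3); 3*t on [4/3, 2)
strip the common scale on t: t**2/4 on [0, 1); log(t/2) on [1, 4); t on [4, 6)
the common scale on t comes off first: t**2 on [0, 1/2); log(t) on [1/2, 2); 2*t on [2, 3)
the 3 pieces separated at 2/3, 8/3 each add one integral
for t in [0, 2/3): the term is ∫ 9*t**2/16·t^(s-1)
between 2/3 and 8/3 the integrand is log(3*t/4)·t^(s-1)
between 8/3 and 4 the integrand is 3*t/2·t^(s-1)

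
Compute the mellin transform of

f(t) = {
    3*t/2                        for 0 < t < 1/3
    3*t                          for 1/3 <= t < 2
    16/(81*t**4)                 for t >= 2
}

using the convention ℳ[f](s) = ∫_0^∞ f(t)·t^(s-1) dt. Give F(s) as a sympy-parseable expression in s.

undo the common scale on t: t on [0, 1/2); 2*t on [1/2, 3); t**(-4) on [3, ∞)
f breaks at 1/3, 2 into 3 integrals to sum
on [0, 1/3) integrate f = 3*t/2 against the kernel
on [1/3, 2) integrate f = 3*t against the kernel
piece [2, ∞): integrate 16/(81*t**4) against the kernel

(970*6**s*s - 3890*6**s - 81*s + 324)/(162*3**s*(s**2 - 3*s - 4))
  -1 < Re(s) < 4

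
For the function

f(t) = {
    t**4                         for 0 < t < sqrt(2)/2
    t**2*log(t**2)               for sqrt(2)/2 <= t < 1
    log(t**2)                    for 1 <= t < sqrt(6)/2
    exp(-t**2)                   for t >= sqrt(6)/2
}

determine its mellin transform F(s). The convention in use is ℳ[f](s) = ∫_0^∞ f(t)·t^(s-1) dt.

strip the power substitution: t**2 on [0, 1/2); t*log(t) on [1/2, 1); log(t) on [1, 3/2); …
decompose at sqrt(2)/2, 1, sqrt(6)/2; ℳ[f](s) sums the 4 pieces' integrals
over [0, sqrt(2)/2), the kernel integral of t**4 enters the sum
∫ t**2*log(t**2)·t^(s-1) over [sqrt(2)/2, 1)
on [1, sqrt(6)/2) integrate f = log(t**2) against the kernel
on [sqrt(6)/2, ∞) integrate f = exp(-t**2) against the kernel

(sqrt(2)/2)**s*(2*2**(s/2)*s**2*(s + 4)*(s**2 + 4*s + 4)*uppergamma(s/2, 3/2) - 8*2**(s/2)*s**2*(s + 4) + 8*2**(s/2)*(s + 4)*(s**2 + 4*s + 4) + 3**(s/2)*s*(s + 4)*(-4*log(2) + 4*log(3))*(s**2 + 4*s + 4) - 8*3**(s/2)*(s + 4)*(s**2 + 4*s + 4) + s**3*(s + 4)*log(4) + 4*s**2*(s + 4)*log(2) + 4*s**2*(s + 4) + s**2*(s**2 + 4*s + 4))/(4*s**2*(s + 4)*(s**2 + 4*s + 4))
  Re(s) > -4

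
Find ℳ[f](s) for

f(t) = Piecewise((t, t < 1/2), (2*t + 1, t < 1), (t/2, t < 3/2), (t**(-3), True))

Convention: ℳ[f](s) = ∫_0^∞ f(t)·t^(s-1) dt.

(270*2**s*s**2 - 702*2**s*s - 324*2**s + 49*3**s*s**2 - 275*3**s*s - 162*s**2 + 378*s + 324)/(108*2**s*s*(s**2 - 2*s - 3))
  -1 < Re(s) < 3

breakpoints 1/2, 1, 3/2: one integral from each of the 4 segments
for t in [0, 1/2): the term is ∫ t·t^(s-1)
for t in [1/2, 1): the term is ∫ (2*t + 1)·t^(s-1)
for t in [1, 3/2): the term is ∫ t/2·t^(s-1)
[3/2, ∞) adds the kernel integral of t**(-3)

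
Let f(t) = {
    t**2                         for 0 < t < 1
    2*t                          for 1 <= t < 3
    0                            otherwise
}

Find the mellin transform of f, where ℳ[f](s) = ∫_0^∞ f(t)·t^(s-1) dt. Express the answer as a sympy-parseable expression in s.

the shared t-power comes off first: t**(3/2) on [0, 1); 2*sqrt(t) on [1, 3)
f breaks at 1 into 2 integrals to sum
segment [0, 1) carries t**2; integrate it
the [1, 3) slice contributes ∫ 2*t·t^(s-1) dt

(6*3**s*(s + 2) - s - 3)/((s + 1)*(s + 2))
  Re(s) > -2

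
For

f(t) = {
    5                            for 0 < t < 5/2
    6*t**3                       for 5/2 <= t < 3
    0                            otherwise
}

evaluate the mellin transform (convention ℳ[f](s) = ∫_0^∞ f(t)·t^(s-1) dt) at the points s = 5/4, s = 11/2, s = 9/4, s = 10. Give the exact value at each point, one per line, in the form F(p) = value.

F(5/4) = -1535*2**(3/4)*5**(1/4)/68 + 1944*3**(1/4)/17
F(11/2) = -11828125*sqrt(10)/23936 + 78732*sqrt(3)/17
F(9/4) = -24625*2**(3/4)*5**(1/4)/504 + 1944*3**(1/4)/7
F(10) = 35773878923/53248

f breaks at 5/2 into 2 integrals to sum
over [0, 5/2), the kernel integral of 5 enters the sum
piece [5/2, 3): integrate 6*t**3 against the kernel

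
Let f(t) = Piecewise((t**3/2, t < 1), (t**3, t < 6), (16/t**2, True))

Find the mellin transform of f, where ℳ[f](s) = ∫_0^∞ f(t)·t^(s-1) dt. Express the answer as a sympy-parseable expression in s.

strip the shared t-power: t/2 on [0, 1); t on [1, 6); 16/t**4 on [6, ∞)
strip the common scale on t: t on [0, 1/2); 2*t on [1/2, 3); t**(-4) on [3, ∞)
summing 3 kernel integrals split by 1, 6 yields ℳ[f](s)
piece [0, 1): integrate t**3/2 against the kernel
on [1, 6): add ∫ t**3·t^(s-1) dt
over [6, ∞), the kernel integral of 16/t**2 enters the sum

(3880*6**s*s - 7800*6**s - 9*s + 18)/(18*(s**2 + s - 6))
  -3 < Re(s) < 2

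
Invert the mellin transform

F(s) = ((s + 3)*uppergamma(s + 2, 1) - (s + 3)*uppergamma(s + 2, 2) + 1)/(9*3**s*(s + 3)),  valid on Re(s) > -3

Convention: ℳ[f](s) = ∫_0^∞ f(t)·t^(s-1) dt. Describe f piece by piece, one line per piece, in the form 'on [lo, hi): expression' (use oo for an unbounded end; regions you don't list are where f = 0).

back out the shared t-power: 3*t on [0, 1/3); exp(-3*t) on [1/3, 2/3)
peel off the common scale on t: t on [0, 1); exp(-t) on [1, 2)
split f at 1/3: ℳ[f](s) collects 2 kernel integrals
segment [0, 1/3) carries 3*t**3; integrate it
segment [1/3, 2/3) carries t**2*exp(-3*t); integrate it

on [0, 1/3): 3*t**3
on [1/3, 2/3): t**2*exp(-3*t)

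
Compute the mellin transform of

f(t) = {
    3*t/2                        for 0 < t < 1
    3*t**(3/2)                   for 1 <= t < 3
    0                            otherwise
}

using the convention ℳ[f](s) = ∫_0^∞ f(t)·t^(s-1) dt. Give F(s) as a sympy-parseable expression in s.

cuts at 1: linearity sums the 2 kernel integrals
[0, 1) adds the kernel integral of 3*t/2
[1, 3) adds the kernel integral of 3*t**(3/2)

3*(4*3**(s + 3/2)*(s + 1) - 2*s - 1)/(2*(s + 1)*(2*s + 3))
  Re(s) > -1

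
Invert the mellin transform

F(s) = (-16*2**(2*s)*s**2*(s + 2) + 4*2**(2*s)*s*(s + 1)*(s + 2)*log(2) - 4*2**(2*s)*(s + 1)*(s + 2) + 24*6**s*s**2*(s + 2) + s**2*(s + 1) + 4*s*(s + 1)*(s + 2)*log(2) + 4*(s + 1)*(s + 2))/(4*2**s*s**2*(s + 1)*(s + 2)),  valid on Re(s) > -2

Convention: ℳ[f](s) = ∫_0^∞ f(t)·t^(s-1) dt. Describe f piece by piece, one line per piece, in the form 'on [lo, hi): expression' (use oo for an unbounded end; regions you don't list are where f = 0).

summing 3 kernel integrals split by 1/2, 2 yields ℳ[f](s)
segment [0, 1/2) carries t**2; integrate it
on [1/2, 2): add ∫ log(t)·t^(s-1) dt
segment [2, 3) carries 2*t; integrate it

on [0, 1/2): t**2
on [1/2, 2): log(t)
on [2, 3): 2*t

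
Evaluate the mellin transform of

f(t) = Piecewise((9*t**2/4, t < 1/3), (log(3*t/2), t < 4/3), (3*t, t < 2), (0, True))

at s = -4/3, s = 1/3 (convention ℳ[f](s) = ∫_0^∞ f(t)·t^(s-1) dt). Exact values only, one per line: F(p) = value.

F(-4/3) = 3*3**(1/3)*(-64*6**(2/3) - log(2**(12*2**(1/3) + 96)) + 120 + 183*2**(1/3))/128
F(1/3) = 3**(2/3)*(-112*2**(2/3) + log(2**(28 + 28*2**(2/3))) + 42*6**(1/3) + 85)/28

the common scale on t comes off first: t**2 on [0, 1/2); log(t) on [1/2, 2); 2*t on [2, 3)
summing 3 kernel integrals split by 1/3, 4/3 yields ℳ[f](s)
[0, 1/3) adds the kernel integral of 9*t**2/4
piece [1/3, 4/3): integrate log(3*t/2) against the kernel
∫ 3*t·t^(s-1) over [4/3, 2)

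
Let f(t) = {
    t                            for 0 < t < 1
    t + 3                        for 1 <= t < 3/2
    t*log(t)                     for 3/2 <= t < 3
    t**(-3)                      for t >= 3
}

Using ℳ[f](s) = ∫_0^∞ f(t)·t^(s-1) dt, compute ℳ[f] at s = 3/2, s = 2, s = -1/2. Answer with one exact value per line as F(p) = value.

treat the 4 regions marked off by 1, 3/2, 3 separately and sum
∫ over [0, 1) of t·t^(s-1) joins the sum
on [1, 3/2) integrate f = (t + 3) against the kernel
between 3/2 and 3 the integrand is t*log(t)·t^(s-1)
the [3, ∞) slice contributes ∫ t**(-3)·t^(s-1) dt

F(3/2) = -922*sqrt(3)/675 - 2 + 213*sqrt(6)/100 + log(2**(9*sqrt(6)/20)*3**(-9*sqrt(6)/20 + 18*sqrt(3)/5))
F(2) = 17/24 + 9*log(2)/8 + 63*log(3)/8
F(-1/2) = -2266*sqrt(3)/567 + sqrt(6) + log(2**(sqrt(6))*3**(-sqrt(6) + 2*sqrt(3))) + 6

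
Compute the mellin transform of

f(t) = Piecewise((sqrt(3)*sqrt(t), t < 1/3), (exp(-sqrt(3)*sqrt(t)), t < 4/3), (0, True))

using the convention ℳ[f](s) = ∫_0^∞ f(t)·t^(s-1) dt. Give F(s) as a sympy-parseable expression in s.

2*((2*s + 1)*uppergamma(2*s, 1) - (2*s + 1)*uppergamma(2*s, 2) + 1)/(3**s*(2*s + 1))
  Re(s) > -1/2

peel off the common scale on t: sqrt(t) on [0, 1); exp(-sqrt(t)) on [1, 4)
invert the power substitution to get t on [0, 1); exp(-t) on [1, 2)
breakpoints 1/3: one integral from each of the 2 segments
for t in [0, 1/3): the term is ∫ sqrt(3)*sqrt(t)·t^(s-1)
for t in [1/3, 4/3): the term is ∫ exp(-sqrt(3)*sqrt(t))·t^(s-1)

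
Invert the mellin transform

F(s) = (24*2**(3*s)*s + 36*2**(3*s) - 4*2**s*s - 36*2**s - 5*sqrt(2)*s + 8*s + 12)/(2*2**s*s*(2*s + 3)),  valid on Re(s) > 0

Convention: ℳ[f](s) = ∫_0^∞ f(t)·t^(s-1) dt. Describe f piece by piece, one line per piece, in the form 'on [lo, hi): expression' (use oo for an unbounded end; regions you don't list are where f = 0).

linearity at 1/2, 1 turns ℳ[f](s) into 3 summed integrals
on [0, 1/2): add ∫ 2·t^(s-1) dt
segment [1/2, 1) carries 5*t**(3/2); integrate it
∫ over [1, 4) of 6·t^(s-1) joins the sum

on [0, 1/2): 2
on [1/2, 1): 5*t**(3/2)
on [1, 4): 6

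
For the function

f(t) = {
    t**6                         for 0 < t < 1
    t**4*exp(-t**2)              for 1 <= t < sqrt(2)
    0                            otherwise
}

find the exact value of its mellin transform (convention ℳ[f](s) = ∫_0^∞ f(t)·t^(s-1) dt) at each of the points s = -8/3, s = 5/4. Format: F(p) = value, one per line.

F(-8/3) = -uppergamma(2/3, 2)/2 + uppergamma(2/3, 1)/2 + 3/10
F(5/4) = -uppergamma(21/8, 2)/2 + 4/29 + uppergamma(21/8, 1)/2

remove the power substitution first: t**3 on [0, 1); t**2*exp(-t) on [1, 2)
reversing the shared t-power: t on [0, 1); exp(-t) on [1, 2)
the 2 pieces separated at 1 each add one integral
for t in [0, 1): the term is ∫ t**6·t^(s-1)
∫ over [1, sqrt(2)) of t**4*exp(-t**2)·t^(s-1) joins the sum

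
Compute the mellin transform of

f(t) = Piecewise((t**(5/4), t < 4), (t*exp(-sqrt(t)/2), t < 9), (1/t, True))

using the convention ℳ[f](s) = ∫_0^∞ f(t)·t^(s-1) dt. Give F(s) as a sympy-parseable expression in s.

invert the power substitution to get t**(5/2) on [0, 2); t**2*exp(-t/2) on [2, 3); t**(-2) on [3, ∞)
remove the shared t-power first: sqrt(t) on [0, 2); exp(-t/2) on [2, 3); t**(-4) on [3, ∞)
along the cuts 4, 9, ℳ[f](s) splits into 3 integrals
on [0, 4): add ∫ t**(5/4)·t^(s-1) dt
∫ t*exp(-sqrt(t)/2)·t^(s-1) over [4, 9)
on [9, ∞): add ∫ 1/t·t^(s-1) dt

(8*2**(2*s)*(s - 1)*(4*s + 5)*uppergamma(2*s + 2, 1) - 8*2**(2*s)*(s - 1)*(4*s + 5)*uppergamma(2*s + 2, 3/2) + 16*2**(2*s + 1/2)*(s - 1) - 9**s*(4*s + 5)/9)/((s - 1)*(4*s + 5))
  -5/4 < Re(s) < 1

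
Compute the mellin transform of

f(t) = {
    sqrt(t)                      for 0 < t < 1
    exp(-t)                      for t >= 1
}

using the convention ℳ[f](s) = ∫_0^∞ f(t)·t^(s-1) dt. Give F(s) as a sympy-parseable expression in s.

linearity at 1 turns ℳ[f](s) into 2 summed integrals
for t in [0, 1): the term is ∫ sqrt(t)·t^(s-1)
piece [1, ∞): integrate exp(-t) against the kernel

((2*s + 1)*uppergamma(s, 1) + 2)/(2*s + 1)
  Re(s) > -1/2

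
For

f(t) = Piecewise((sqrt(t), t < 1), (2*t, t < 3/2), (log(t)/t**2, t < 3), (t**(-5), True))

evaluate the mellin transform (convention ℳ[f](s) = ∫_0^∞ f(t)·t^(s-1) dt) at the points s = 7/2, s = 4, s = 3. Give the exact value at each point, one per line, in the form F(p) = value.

F(7/2) = -34*sqrt(3)/27 - 7/36 + log(2**(sqrt(6)/2)*3**(-sqrt(6)/2 + 2*sqrt(3))) + 35*sqrt(6)/24
F(4) = 9*log(2)/8 + 271/180 + 27*log(3)/8
F(3) = 1759/2016 + 3*log(2)/2 + 3*log(3)/2

back out the shared t-power: t**(3/2) on [0, 1); 2*t**2 on [1, 3/2); log(t)/t on [3/2, 3); …
decompose at 1, 3/2, 3; ℳ[f](s) sums the 4 pieces' integrals
piece [0, 1): integrate sqrt(t) against the kernel
[1, 3/2) adds the kernel integral of 2*t
the [3/2, 3) slice contributes ∫ log(t)/t**2·t^(s-1) dt
segment [3, ∞) carries t**(-5); integrate it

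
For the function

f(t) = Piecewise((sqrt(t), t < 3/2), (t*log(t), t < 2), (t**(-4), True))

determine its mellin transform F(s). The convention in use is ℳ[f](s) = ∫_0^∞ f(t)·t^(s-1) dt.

slice at 3/2, 2, transform all 3 pieces, and sum them
∫ over [0, 3/2) of sqrt(t)·t^(s-1) joins the sum
piece [3/2, 2): integrate t*log(t) against the kernel
∫ t**(-4)·t^(s-1) over [2, ∞)

(-32*2**(2*s)*(s - 4)*(2*s + 1) + 3**s*s*(s - 4)*(2*s + 1)*(-24*log(3) + 24*log(2)) + 3**s*(s - 4)*(2*s + 1)*(-24*log(3) + 24*log(2)) + 24*3**s*(s - 4)*(2*s + 1) + 16*3**s*sqrt(6)*(s - 4)*(s**2 + 2*s + 1) + 32*4**s*s*(s - 4)*(2*s + 1)*log(2) + 32*4**s*(s - 4)*(2*s + 1)*log(2) - 4**s*(2*s + 1)*(s**2 + 2*s + 1))/(16*2**s*(s - 4)*(2*s + 1)*(s**2 + 2*s + 1))
  -1/2 < Re(s) < 4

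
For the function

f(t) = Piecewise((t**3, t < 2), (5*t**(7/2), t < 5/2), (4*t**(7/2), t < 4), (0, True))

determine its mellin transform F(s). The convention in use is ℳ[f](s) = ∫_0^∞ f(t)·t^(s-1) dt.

along the cuts 2, 5/2, ℳ[f](s) splits into 3 integrals
between 0 and 2 the integrand is t**3·t^(s-1)
over [2, 5/2), the kernel integral of 5*t**(7/2) enters the sum
on [5/2, 4) integrate f = 4*t**(7/2) against the kernel

(2**(s + 3)*(2*s + 7) - 10*2**(s + 7/2)*(s + 3) + 8*4**(s + 7/2)*(s + 3) + 2*(5/2)**(s + 7/2)*(s + 3))/((s + 3)*(2*s + 7))
  Re(s) > -3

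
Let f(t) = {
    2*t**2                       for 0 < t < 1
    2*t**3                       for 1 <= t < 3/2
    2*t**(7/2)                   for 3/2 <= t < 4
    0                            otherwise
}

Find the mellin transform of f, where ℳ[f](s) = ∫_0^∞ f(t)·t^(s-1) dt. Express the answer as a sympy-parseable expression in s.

2*((3/2)**(s + 3)*(s + 2)*(2*s + 7) - 2*(3/2)**(s + 7/2)*(s + 2)*(s + 3) + 2*4**(s + 7/2)*(s + 2)*(s + 3) - (s + 2)*(2*s + 7) + (s + 3)*(2*s + 7))/((s + 2)*(s + 3)*(2*s + 7))
  Re(s) > -2

along the cuts 1, 3/2, ℳ[f](s) splits into 3 integrals
over [0, 1), the kernel integral of 2*t**2 enters the sum
∫ 2*t**3·t^(s-1) over [1, 3/2)
between 3/2 and 4 the integrand is 2*t**(7/2)·t^(s-1)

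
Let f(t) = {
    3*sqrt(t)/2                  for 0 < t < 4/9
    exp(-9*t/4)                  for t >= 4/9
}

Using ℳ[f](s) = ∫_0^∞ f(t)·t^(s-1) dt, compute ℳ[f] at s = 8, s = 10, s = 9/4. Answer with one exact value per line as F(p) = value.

reversing the common scale on t: sqrt(3)*sqrt(t)/2 on [0, 4/3); exp(-3*t/4) on [4/3, ∞)
undo the common scale on t: sqrt(2)*sqrt(t)/2 on [0, 2); exp(-t/2) on [2, ∞)
invert the common scale on t to get sqrt(t) on [0, 1); exp(-t) on [1, ∞)
breakpoints 4/9: one integral from each of the 2 segments
∫ over [0, 4/9) of 3*sqrt(t)/2·t^(s-1) joins the sum
piece [4/9, ∞): integrate exp(-9*t/4) against the kernel

F(8) = 131072/731794257 + 897843200*exp(-1)/43046721
F(10) = 2097152/73222472421 + 1034325852160*exp(-1)/3486784401
F(9/4) = 16*sqrt(6)*(4 + 11*uppergamma(9/4, 1))/2673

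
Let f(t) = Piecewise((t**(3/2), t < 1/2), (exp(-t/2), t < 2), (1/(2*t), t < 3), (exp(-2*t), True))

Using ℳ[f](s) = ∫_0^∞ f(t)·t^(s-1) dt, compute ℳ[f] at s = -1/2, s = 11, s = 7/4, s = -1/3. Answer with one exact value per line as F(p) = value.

integrate the 4 segments split at 1/2, 2, 3, then add the results
segment 0 to 1/2 holds t**(3/2); add its integral
on [1/2, 2) integrate f = exp(-t/2) against the kernel
∫ 1/(2*t)·t^(s-1) over [2, 3)
over [3, ∞), the kernel integral of exp(-2*t) enters the sum

F(-1/2) = -sqrt(2)*sqrt(pi)*erfc(1/2) - sqrt(2)*exp(-1) - sqrt(3)/27 - 2*sqrt(2)*sqrt(pi)*erfc(sqrt(6)) + 2*sqrt(3)*exp(-6)/3 + sqrt(2)/12 + sqrt(2)*sqrt(pi)*erfc(1) + 1/2 + 2*sqrt(2)*exp(-1/4)
F(11) = -20201678848*exp(-1) + sqrt(2)/102400 + 5474871*exp(-6)/8 + 11605/4 + 4885809916361*exp(-1/4)/512
F(7/4) = -2*2**(3/4)*uppergamma(7/4, 1) - 101*2**(3/4)/156 + 2**(1/4)*uppergamma(7/4, 6)/4 + 2*3**(3/4)/3 + 2*2**(3/4)*uppergamma(7/4, 1/4)
F(-1/3) = -2**(2/3)*uppergamma(-1/3, 1)/2 - 3**(2/3)/24 + 2**(1/3)*uppergamma(-1/3, 6) + 3*2**(2/3)/32 + 3*2**(5/6)/14 + 2**(2/3)*uppergamma(-1/3, 1/4)/2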